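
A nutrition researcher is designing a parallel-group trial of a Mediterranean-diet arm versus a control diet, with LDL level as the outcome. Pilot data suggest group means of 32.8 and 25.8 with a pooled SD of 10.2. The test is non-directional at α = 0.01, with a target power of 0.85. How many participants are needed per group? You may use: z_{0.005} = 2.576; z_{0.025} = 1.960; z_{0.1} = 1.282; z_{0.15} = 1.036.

Cohen's d = |M₁ − M₂| / SD_pooled = |32.8 − 25.8| / 10.2 = 7.0 / 10.2 = 0.686.
For two independent groups with equal n: n = 2·((z_{α/2} + z_β) / d)².
z_{α/2} + z_β = 2.576 + 1.036 = 3.612.
n = 2 × (3.612 / 0.686)² = 2 × 5.265² = 2 × 27.72 = 55.4.
Round up to the next whole participant.

n = 56 per group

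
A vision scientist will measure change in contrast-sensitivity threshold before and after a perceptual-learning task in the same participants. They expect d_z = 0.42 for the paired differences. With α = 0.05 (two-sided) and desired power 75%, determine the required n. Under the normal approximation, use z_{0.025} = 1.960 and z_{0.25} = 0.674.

For a paired (one-sample on differences) test: n = ((z_{α/2} + z_β) / d)².
z_{α/2} + z_β = 1.960 + 0.674 = 2.634.
n = (2.634 / 0.42)² = 6.271² = 39.33.
Round up.

n = 40 pairs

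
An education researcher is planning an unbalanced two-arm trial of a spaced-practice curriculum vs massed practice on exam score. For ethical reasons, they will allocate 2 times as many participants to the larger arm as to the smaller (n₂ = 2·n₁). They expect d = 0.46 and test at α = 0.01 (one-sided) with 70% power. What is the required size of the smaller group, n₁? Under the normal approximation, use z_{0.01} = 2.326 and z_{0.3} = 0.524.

With allocation ratio k = n₂/n₁ = 2, Var(x̄₁−x̄₂) = σ²(1/n₁ + 1/(k·n₁)) = σ²·(k+1)/(k·n₁).
So n₁ = (1 + 1/k)·((z_{α} + z_β)/d)² = 1.500 × (2.850/0.46)².
n₁ = 1.500 × 38.39 = 57.6.
Round up: n₁ = 58, giving n₂ = 2 × 58 = 116.

n₁ = 58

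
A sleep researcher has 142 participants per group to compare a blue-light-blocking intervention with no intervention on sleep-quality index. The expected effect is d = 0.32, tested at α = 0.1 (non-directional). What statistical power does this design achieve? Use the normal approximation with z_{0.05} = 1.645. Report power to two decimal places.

power ≈ 0.85

For two equal groups, power = Φ(d·√(n/2) − z_{α/2}).
d·√(n/2) = 0.32 × √(142/2) = 0.32 × 8.426 = 2.696.
z_β = 2.696 − 1.645 = 1.051.
Power = Φ(1.051) = 0.853.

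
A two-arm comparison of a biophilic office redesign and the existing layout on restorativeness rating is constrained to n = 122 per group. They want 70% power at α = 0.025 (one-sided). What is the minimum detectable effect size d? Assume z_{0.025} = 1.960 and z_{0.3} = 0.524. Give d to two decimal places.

d_min ≈ 0.32

For two independent groups of n = 122 each: d_min = (z_{α} + z_β)·√(2/n).
z-sum = 1.960 + 0.524 = 2.484.
d_min = 2.484 × √(2/122) = 2.484 × 0.1280 = 0.318.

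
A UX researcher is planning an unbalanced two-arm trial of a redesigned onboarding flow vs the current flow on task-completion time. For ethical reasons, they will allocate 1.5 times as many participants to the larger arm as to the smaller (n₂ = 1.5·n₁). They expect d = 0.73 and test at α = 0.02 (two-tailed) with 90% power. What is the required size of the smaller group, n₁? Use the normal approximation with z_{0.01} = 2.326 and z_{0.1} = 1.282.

n₁ = 41

With allocation ratio k = n₂/n₁ = 1.5, Var(x̄₁−x̄₂) = σ²(1/n₁ + 1/(k·n₁)) = σ²·(k+1)/(k·n₁).
So n₁ = (1 + 1/k)·((z_{α/2} + z_β)/d)² = 1.667 × (3.608/0.73)².
n₁ = 1.667 × 24.43 = 40.7.
Round up: n₁ = 41, giving n₂ = ⌈1.5 × 41⌉ = ⌈61.5⌉ = 62.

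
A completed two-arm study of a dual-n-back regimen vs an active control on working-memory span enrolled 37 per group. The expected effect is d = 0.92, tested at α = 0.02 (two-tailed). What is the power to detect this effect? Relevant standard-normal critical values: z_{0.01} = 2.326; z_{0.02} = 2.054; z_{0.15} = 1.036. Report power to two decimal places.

For two equal groups, power = Φ(d·√(n/2) − z_{α/2}).
d·√(n/2) = 0.92 × √(37/2) = 0.92 × 4.301 = 3.957.
z_β = 3.957 − 2.326 = 1.631.
Power = Φ(1.631) = 0.949.

power ≈ 0.95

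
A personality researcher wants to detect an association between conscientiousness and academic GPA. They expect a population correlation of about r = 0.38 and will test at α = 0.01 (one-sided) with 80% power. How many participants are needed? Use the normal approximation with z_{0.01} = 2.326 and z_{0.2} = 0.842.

n = 66

Fisher's z: C = ½·ln((1+r)/(1−r)) = ½·ln(2.2258) = 0.4001.
n = ((z_{α} + z_β)/C)² + 3.
(2.326 + 0.842) / 0.4001 = 3.168 / 0.4001 = 7.918.
n = 7.918² + 3 = 62.70 + 3 = 65.7.
Round up.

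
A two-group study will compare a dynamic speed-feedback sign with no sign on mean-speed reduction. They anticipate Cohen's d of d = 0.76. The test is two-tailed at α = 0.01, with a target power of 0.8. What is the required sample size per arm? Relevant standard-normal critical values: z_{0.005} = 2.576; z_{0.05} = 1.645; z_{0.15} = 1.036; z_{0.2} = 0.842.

For two independent groups with equal n: n = 2·((z_{α/2} + z_β) / d)².
z_{α/2} + z_β = 2.576 + 0.842 = 3.418.
n = 2 × (3.418 / 0.76)² = 2 × 4.497² = 2 × 20.23 = 40.5.
Round up to the next whole participant.

n = 41 per group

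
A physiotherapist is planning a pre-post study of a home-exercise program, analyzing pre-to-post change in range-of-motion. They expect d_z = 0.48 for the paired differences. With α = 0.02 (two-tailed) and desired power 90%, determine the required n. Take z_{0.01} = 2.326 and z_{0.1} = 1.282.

n = 57 pairs

For a paired (one-sample on differences) test: n = ((z_{α/2} + z_β) / d)².
z_{α/2} + z_β = 2.326 + 1.282 = 3.608.
n = (3.608 / 0.48)² = 7.517² = 56.50.
Round up.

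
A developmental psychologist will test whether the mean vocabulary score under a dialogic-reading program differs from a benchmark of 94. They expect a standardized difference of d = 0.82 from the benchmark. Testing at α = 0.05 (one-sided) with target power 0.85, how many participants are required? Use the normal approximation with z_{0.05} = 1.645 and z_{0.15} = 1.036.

For a one-sample test: n = ((z_{α} + z_β) / d)².
z_{α} + z_β = 1.645 + 1.036 = 2.681.
n = (2.681 / 0.82)² = 3.270² = 10.69.
Round up.

n = 11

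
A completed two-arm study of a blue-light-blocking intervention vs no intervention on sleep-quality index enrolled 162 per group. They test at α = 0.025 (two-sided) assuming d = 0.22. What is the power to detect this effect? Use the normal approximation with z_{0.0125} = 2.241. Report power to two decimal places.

For two equal groups, power = Φ(d·√(n/2) − z_{α/2}).
d·√(n/2) = 0.22 × √(162/2) = 0.22 × 9.000 = 1.980.
z_β = 1.980 − 2.241 = -0.261.
Power = Φ(-0.261) = 0.397.

power ≈ 0.40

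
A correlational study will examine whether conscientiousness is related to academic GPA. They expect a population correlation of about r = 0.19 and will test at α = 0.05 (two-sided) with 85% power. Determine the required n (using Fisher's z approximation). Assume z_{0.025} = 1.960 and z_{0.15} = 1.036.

n = 246

Fisher's z: C = ½·ln((1+r)/(1−r)) = ½·ln(1.4691) = 0.1923.
n = ((z_{α/2} + z_β)/C)² + 3.
(1.960 + 1.036) / 0.1923 = 2.996 / 0.1923 = 15.580.
n = 15.580² + 3 = 242.73 + 3 = 245.7.
Round up.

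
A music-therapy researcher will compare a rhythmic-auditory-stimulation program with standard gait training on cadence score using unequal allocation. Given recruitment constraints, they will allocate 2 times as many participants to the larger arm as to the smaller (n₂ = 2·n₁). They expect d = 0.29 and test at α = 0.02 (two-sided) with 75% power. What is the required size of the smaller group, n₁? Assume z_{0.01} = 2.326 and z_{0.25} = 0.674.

With allocation ratio k = n₂/n₁ = 2, Var(x̄₁−x̄₂) = σ²(1/n₁ + 1/(k·n₁)) = σ²·(k+1)/(k·n₁).
So n₁ = (1 + 1/k)·((z_{α/2} + z_β)/d)² = 1.500 × (3.000/0.29)².
n₁ = 1.500 × 107.02 = 160.5.
Round up: n₁ = 161, giving n₂ = 2 × 161 = 322.

n₁ = 161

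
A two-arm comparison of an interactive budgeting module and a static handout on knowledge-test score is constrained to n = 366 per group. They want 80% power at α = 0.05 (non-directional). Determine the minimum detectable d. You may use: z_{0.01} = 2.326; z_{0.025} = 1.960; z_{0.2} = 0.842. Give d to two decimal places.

d_min ≈ 0.21

For two independent groups of n = 366 each: d_min = (z_{α/2} + z_β)·√(2/n).
z-sum = 1.960 + 0.842 = 2.802.
d_min = 2.802 × √(2/366) = 2.802 × 0.0739 = 0.207.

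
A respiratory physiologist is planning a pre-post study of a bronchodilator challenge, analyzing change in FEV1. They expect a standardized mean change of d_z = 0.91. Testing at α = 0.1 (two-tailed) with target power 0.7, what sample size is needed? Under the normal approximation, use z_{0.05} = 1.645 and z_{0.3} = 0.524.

For a paired (one-sample on differences) test: n = ((z_{α/2} + z_β) / d)².
z_{α/2} + z_β = 1.645 + 0.524 = 2.169.
n = (2.169 / 0.91)² = 2.384² = 5.68.
Round up.

n = 6 pairs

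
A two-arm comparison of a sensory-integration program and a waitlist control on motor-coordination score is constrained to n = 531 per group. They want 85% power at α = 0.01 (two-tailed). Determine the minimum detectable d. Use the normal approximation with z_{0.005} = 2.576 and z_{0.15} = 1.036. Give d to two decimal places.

For two independent groups of n = 531 each: d_min = (z_{α/2} + z_β)·√(2/n).
z-sum = 2.576 + 1.036 = 3.612.
d_min = 3.612 × √(2/531) = 3.612 × 0.0614 = 0.222.

d_min ≈ 0.22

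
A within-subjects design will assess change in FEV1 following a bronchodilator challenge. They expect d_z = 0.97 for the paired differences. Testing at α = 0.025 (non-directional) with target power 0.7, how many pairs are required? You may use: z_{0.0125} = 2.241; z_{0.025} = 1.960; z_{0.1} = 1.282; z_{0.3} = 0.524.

n = 9 pairs

For a paired (one-sample on differences) test: n = ((z_{α/2} + z_β) / d)².
z_{α/2} + z_β = 2.241 + 0.524 = 2.765.
n = (2.765 / 0.97)² = 2.851² = 8.13.
Round up.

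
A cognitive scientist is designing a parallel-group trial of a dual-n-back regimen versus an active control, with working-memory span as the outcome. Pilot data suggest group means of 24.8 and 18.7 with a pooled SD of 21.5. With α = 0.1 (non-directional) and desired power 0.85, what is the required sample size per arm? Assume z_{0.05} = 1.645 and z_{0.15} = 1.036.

Cohen's d = |M₁ − M₂| / SD_pooled = |24.8 − 18.7| / 21.5 = 6.1 / 21.5 = 0.284.
For two independent groups with equal n: n = 2·((z_{α/2} + z_β) / d)².
z_{α/2} + z_β = 1.645 + 1.036 = 2.681.
n = 2 × (2.681 / 0.284)² = 2 × 9.440² = 2 × 89.12 = 178.2.
Round up to the next whole participant.

n = 179 per group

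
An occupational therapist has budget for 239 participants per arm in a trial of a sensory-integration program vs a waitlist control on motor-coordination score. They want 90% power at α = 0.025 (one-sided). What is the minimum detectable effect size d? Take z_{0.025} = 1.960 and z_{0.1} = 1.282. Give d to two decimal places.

d_min ≈ 0.30

For two independent groups of n = 239 each: d_min = (z_{α} + z_β)·√(2/n).
z-sum = 1.960 + 1.282 = 3.242.
d_min = 3.242 × √(2/239) = 3.242 × 0.0915 = 0.297.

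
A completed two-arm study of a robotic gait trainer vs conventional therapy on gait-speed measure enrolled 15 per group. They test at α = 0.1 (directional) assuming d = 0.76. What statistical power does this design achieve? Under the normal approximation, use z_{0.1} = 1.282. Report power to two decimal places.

For two equal groups, power = Φ(d·√(n/2) − z_{α}).
d·√(n/2) = 0.76 × √(15/2) = 0.76 × 2.739 = 2.081.
z_β = 2.081 − 1.282 = 0.799.
Power = Φ(0.799) = 0.788.

power ≈ 0.79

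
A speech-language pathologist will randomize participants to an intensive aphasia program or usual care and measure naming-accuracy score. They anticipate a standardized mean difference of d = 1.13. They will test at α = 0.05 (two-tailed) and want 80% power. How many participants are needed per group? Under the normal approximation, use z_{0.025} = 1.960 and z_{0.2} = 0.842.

For two independent groups with equal n: n = 2·((z_{α/2} + z_β) / d)².
z_{α/2} + z_β = 1.960 + 0.842 = 2.802.
n = 2 × (2.802 / 1.13)² = 2 × 2.480² = 2 × 6.15 = 12.3.
Round up to the next whole participant.

n = 13 per group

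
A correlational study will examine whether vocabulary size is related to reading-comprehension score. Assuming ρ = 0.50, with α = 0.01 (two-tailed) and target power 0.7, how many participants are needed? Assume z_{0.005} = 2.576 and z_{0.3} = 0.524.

n = 35

Fisher's z: C = ½·ln((1+r)/(1−r)) = ½·ln(3.0000) = 0.5493.
n = ((z_{α/2} + z_β)/C)² + 3.
(2.576 + 0.524) / 0.5493 = 3.100 / 0.5493 = 5.644.
n = 5.644² + 3 = 31.85 + 3 = 34.8.
Round up.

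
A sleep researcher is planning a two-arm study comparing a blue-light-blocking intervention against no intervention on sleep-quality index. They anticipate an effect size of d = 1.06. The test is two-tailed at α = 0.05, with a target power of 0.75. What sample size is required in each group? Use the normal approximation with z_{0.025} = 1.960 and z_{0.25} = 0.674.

For two independent groups with equal n: n = 2·((z_{α/2} + z_β) / d)².
z_{α/2} + z_β = 1.960 + 0.674 = 2.634.
n = 2 × (2.634 / 1.06)² = 2 × 2.485² = 2 × 6.17 = 12.3.
Round up to the next whole participant.

n = 13 per group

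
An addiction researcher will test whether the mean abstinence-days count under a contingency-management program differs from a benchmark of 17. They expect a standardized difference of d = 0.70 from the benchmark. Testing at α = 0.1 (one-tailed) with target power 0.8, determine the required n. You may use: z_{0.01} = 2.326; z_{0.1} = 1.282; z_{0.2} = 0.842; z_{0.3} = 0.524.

n = 10

For a one-sample test: n = ((z_{α} + z_β) / d)².
z_{α} + z_β = 1.282 + 0.842 = 2.124.
n = (2.124 / 0.70)² = 3.034² = 9.21.
Round up.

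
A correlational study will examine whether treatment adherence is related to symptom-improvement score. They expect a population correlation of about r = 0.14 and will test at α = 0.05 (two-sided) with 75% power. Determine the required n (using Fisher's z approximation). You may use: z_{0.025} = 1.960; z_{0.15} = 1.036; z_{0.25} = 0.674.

Fisher's z: C = ½·ln((1+r)/(1−r)) = ½·ln(1.3256) = 0.1409.
n = ((z_{α/2} + z_β)/C)² + 3.
(1.960 + 0.674) / 0.1409 = 2.634 / 0.1409 = 18.694.
n = 18.694² + 3 = 349.47 + 3 = 352.5.
Round up.

n = 353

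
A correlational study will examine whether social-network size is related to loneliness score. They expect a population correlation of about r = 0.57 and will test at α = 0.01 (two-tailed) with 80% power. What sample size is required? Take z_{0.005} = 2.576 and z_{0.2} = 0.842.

Fisher's z: C = ½·ln((1+r)/(1−r)) = ½·ln(3.6512) = 0.6475.
n = ((z_{α/2} + z_β)/C)² + 3.
(2.576 + 0.842) / 0.6475 = 3.418 / 0.6475 = 5.279.
n = 5.279² + 3 = 27.87 + 3 = 30.9.
Round up.

n = 31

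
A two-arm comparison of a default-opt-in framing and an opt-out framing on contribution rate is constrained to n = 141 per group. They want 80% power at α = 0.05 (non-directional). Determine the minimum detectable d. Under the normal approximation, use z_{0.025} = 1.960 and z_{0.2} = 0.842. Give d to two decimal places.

For two independent groups of n = 141 each: d_min = (z_{α/2} + z_β)·√(2/n).
z-sum = 1.960 + 0.842 = 2.802.
d_min = 2.802 × √(2/141) = 2.802 × 0.1191 = 0.334.

d_min ≈ 0.33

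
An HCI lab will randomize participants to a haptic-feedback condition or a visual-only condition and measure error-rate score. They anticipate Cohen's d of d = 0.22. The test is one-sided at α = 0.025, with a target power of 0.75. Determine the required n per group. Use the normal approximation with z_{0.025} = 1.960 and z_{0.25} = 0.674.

n = 287 per group

For two independent groups with equal n: n = 2·((z_{α} + z_β) / d)².
z_{α} + z_β = 1.960 + 0.674 = 2.634.
n = 2 × (2.634 / 0.22)² = 2 × 11.973² = 2 × 143.35 = 286.7.
Round up to the next whole participant.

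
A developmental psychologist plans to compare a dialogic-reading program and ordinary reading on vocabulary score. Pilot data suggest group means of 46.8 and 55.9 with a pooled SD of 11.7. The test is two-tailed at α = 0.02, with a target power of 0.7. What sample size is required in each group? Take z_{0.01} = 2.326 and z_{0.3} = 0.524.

n = 27 per group

Cohen's d = |M₁ − M₂| / SD_pooled = |46.8 − 55.9| / 11.7 = 9.1 / 11.7 = 0.778.
For two independent groups with equal n: n = 2·((z_{α/2} + z_β) / d)².
z_{α/2} + z_β = 2.326 + 0.524 = 2.850.
n = 2 × (2.850 / 0.778)² = 2 × 3.663² = 2 × 13.42 = 26.8.
Round up to the next whole participant.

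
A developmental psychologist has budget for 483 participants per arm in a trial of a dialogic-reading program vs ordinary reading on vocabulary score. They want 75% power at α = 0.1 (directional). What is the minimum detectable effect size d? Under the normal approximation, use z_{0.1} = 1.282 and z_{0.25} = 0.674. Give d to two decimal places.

d_min ≈ 0.13

For two independent groups of n = 483 each: d_min = (z_{α} + z_β)·√(2/n).
z-sum = 1.282 + 0.674 = 1.956.
d_min = 1.956 × √(2/483) = 1.956 × 0.0643 = 0.126.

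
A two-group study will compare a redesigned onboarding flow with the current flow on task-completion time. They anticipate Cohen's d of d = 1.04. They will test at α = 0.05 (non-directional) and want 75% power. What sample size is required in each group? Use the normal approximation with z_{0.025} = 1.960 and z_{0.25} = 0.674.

n = 13 per group

For two independent groups with equal n: n = 2·((z_{α/2} + z_β) / d)².
z_{α/2} + z_β = 1.960 + 0.674 = 2.634.
n = 2 × (2.634 / 1.04)² = 2 × 2.533² = 2 × 6.41 = 12.8.
Round up to the next whole participant.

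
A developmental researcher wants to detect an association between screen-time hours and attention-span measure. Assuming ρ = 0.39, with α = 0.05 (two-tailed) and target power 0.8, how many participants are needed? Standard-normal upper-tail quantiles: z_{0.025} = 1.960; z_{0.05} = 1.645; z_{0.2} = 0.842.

n = 50

Fisher's z: C = ½·ln((1+r)/(1−r)) = ½·ln(2.2787) = 0.4118.
n = ((z_{α/2} + z_β)/C)² + 3.
(1.960 + 0.842) / 0.4118 = 2.802 / 0.4118 = 6.804.
n = 6.804² + 3 = 46.30 + 3 = 49.3.
Round up.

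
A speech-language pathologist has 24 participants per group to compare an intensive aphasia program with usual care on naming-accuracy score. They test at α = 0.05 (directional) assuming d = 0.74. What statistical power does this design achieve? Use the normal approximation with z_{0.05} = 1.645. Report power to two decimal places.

power ≈ 0.82

For two equal groups, power = Φ(d·√(n/2) − z_{α}).
d·√(n/2) = 0.74 × √(24/2) = 0.74 × 3.464 = 2.563.
z_β = 2.563 − 1.645 = 0.918.
Power = Φ(0.918) = 0.821.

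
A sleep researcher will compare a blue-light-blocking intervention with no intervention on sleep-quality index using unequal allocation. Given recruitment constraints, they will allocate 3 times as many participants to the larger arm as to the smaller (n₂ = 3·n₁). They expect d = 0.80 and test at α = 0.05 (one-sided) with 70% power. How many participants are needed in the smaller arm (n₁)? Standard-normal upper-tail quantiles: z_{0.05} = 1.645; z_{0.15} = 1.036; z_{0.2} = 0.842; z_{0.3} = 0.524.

n₁ = 10

With allocation ratio k = n₂/n₁ = 3, Var(x̄₁−x̄₂) = σ²(1/n₁ + 1/(k·n₁)) = σ²·(k+1)/(k·n₁).
So n₁ = (1 + 1/k)·((z_{α} + z_β)/d)² = 1.333 × (2.169/0.80)².
n₁ = 1.333 × 7.35 = 9.8.
Round up: n₁ = 10, giving n₂ = 3 × 10 = 30.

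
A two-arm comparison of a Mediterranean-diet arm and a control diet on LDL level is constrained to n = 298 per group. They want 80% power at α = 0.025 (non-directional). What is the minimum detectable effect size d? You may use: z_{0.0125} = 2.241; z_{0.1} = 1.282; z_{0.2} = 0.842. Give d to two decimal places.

d_min ≈ 0.25

For two independent groups of n = 298 each: d_min = (z_{α/2} + z_β)·√(2/n).
z-sum = 2.241 + 0.842 = 3.083.
d_min = 3.083 × √(2/298) = 3.083 × 0.0819 = 0.253.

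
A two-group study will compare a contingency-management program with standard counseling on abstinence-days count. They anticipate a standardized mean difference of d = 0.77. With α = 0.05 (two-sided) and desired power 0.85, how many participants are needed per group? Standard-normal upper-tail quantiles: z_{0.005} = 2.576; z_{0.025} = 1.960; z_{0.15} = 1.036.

For two independent groups with equal n: n = 2·((z_{α/2} + z_β) / d)².
z_{α/2} + z_β = 1.960 + 1.036 = 2.996.
n = 2 × (2.996 / 0.77)² = 2 × 3.891² = 2 × 15.14 = 30.3.
Round up to the next whole participant.

n = 31 per group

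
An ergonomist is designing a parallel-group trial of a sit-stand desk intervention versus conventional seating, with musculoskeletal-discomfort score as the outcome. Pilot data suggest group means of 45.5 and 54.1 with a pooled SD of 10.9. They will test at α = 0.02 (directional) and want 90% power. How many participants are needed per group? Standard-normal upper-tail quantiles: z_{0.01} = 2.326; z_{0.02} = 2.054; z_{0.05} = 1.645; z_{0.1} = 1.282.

n = 36 per group

Cohen's d = |M₁ − M₂| / SD_pooled = |45.5 − 54.1| / 10.9 = 8.6 / 10.9 = 0.789.
For two independent groups with equal n: n = 2·((z_{α} + z_β) / d)².
z_{α} + z_β = 2.054 + 1.282 = 3.336.
n = 2 × (3.336 / 0.789)² = 2 × 4.228² = 2 × 17.88 = 35.8.
Round up to the next whole participant.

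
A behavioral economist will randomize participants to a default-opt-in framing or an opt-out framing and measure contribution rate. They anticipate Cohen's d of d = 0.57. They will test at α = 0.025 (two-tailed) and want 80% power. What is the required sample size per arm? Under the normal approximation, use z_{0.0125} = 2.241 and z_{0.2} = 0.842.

For two independent groups with equal n: n = 2·((z_{α/2} + z_β) / d)².
z_{α/2} + z_β = 2.241 + 0.842 = 3.083.
n = 2 × (3.083 / 0.57)² = 2 × 5.409² = 2 × 29.25 = 58.5.
Round up to the next whole participant.

n = 59 per group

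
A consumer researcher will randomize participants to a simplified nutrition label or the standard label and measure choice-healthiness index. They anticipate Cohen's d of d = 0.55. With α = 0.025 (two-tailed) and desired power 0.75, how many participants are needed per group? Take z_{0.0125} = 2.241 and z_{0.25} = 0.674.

n = 57 per group

For two independent groups with equal n: n = 2·((z_{α/2} + z_β) / d)².
z_{α/2} + z_β = 2.241 + 0.674 = 2.915.
n = 2 × (2.915 / 0.55)² = 2 × 5.300² = 2 × 28.09 = 56.2.
Round up to the next whole participant.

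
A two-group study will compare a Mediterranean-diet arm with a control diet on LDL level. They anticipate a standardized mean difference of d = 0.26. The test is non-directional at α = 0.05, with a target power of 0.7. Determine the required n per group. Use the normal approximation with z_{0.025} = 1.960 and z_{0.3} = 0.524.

n = 183 per group

For two independent groups with equal n: n = 2·((z_{α/2} + z_β) / d)².
z_{α/2} + z_β = 1.960 + 0.524 = 2.484.
n = 2 × (2.484 / 0.26)² = 2 × 9.554² = 2 × 91.28 = 182.6.
Round up to the next whole participant.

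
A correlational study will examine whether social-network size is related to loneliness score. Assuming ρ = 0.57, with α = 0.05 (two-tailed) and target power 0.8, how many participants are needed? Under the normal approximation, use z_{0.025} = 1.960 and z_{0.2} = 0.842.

Fisher's z: C = ½·ln((1+r)/(1−r)) = ½·ln(3.6512) = 0.6475.
n = ((z_{α/2} + z_β)/C)² + 3.
(1.960 + 0.842) / 0.6475 = 2.802 / 0.6475 = 4.327.
n = 4.327² + 3 = 18.73 + 3 = 21.7.
Round up.

n = 22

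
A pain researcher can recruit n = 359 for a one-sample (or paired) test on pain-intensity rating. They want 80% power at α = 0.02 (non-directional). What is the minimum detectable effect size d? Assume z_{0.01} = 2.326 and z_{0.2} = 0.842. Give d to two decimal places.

For a single sample (or paired design) of n = 359: d_min = (z_{α/2} + z_β)/√n.
z-sum = 2.326 + 0.842 = 3.168.
d_min = 3.168 / √359 = 3.168 / 18.947 = 0.167.

d_min ≈ 0.17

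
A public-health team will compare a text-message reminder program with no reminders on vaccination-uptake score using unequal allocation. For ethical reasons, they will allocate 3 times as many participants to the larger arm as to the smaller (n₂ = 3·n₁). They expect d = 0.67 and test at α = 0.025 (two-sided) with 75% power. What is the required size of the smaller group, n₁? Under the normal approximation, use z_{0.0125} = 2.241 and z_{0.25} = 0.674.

With allocation ratio k = n₂/n₁ = 3, Var(x̄₁−x̄₂) = σ²(1/n₁ + 1/(k·n₁)) = σ²·(k+1)/(k·n₁).
So n₁ = (1 + 1/k)·((z_{α/2} + z_β)/d)² = 1.333 × (2.915/0.67)².
n₁ = 1.333 × 18.93 = 25.2.
Round up: n₁ = 26, giving n₂ = 3 × 26 = 78.

n₁ = 26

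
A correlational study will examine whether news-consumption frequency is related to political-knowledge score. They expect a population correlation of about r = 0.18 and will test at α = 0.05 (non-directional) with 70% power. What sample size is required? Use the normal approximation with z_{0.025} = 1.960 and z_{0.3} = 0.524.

Fisher's z: C = ½·ln((1+r)/(1−r)) = ½·ln(1.4390) = 0.1820.
n = ((z_{α/2} + z_β)/C)² + 3.
(1.960 + 0.524) / 0.1820 = 2.484 / 0.1820 = 13.648.
n = 13.648² + 3 = 186.28 + 3 = 189.3.
Round up.

n = 190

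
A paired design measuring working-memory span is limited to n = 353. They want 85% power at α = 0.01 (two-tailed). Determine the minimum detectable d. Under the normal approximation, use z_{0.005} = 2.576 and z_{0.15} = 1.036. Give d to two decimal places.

d_min ≈ 0.19

For a single sample (or paired design) of n = 353: d_min = (z_{α/2} + z_β)/√n.
z-sum = 2.576 + 1.036 = 3.612.
d_min = 3.612 / √353 = 3.612 / 18.788 = 0.192.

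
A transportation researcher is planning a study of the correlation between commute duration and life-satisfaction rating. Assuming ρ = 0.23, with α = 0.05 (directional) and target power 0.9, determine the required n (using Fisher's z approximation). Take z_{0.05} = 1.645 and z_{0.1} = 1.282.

n = 160

Fisher's z: C = ½·ln((1+r)/(1−r)) = ½·ln(1.5974) = 0.2342.
n = ((z_{α} + z_β)/C)² + 3.
(1.645 + 1.282) / 0.2342 = 2.927 / 0.2342 = 12.498.
n = 12.498² + 3 = 156.20 + 3 = 159.2.
Round up.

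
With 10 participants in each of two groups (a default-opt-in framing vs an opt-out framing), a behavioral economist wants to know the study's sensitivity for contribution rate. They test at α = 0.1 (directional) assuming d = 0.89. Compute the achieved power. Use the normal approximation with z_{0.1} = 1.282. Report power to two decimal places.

power ≈ 0.76

For two equal groups, power = Φ(d·√(n/2) − z_{α}).
d·√(n/2) = 0.89 × √(10/2) = 0.89 × 2.236 = 1.990.
z_β = 1.990 − 1.282 = 0.708.
Power = Φ(0.708) = 0.761.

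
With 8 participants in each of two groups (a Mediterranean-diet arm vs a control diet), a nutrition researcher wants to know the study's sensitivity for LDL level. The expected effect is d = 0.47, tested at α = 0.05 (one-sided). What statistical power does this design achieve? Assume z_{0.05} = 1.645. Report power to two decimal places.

power ≈ 0.24

For two equal groups, power = Φ(d·√(n/2) − z_{α}).
d·√(n/2) = 0.47 × √(8/2) = 0.47 × 2.000 = 0.940.
z_β = 0.940 − 1.645 = -0.705.
Power = Φ(-0.705) = 0.240.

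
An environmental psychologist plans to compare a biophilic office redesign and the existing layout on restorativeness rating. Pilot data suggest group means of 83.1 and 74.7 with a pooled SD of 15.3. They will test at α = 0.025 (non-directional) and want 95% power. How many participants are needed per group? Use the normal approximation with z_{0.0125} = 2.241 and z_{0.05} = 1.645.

Cohen's d = |M₁ − M₂| / SD_pooled = |83.1 − 74.7| / 15.3 = 8.4 / 15.3 = 0.549.
For two independent groups with equal n: n = 2·((z_{α/2} + z_β) / d)².
z_{α/2} + z_β = 2.241 + 1.645 = 3.886.
n = 2 × (3.886 / 0.549)² = 2 × 7.078² = 2 × 50.10 = 100.2.
Round up to the next whole participant.

n = 101 per group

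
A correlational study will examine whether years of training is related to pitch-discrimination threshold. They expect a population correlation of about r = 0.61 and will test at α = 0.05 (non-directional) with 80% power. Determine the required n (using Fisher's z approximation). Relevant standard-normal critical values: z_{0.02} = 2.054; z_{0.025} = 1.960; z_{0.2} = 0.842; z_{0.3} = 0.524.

n = 19

Fisher's z: C = ½·ln((1+r)/(1−r)) = ½·ln(4.1282) = 0.7089.
n = ((z_{α/2} + z_β)/C)² + 3.
(1.960 + 0.842) / 0.7089 = 2.802 / 0.7089 = 3.953.
n = 3.953² + 3 = 15.62 + 3 = 18.6.
Round up.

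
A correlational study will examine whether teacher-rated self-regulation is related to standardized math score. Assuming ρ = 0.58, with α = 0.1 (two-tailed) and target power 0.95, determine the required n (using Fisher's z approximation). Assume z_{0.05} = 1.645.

n = 28

Fisher's z: C = ½·ln((1+r)/(1−r)) = ½·ln(3.7619) = 0.6625.
n = ((z_{α/2} + z_β)/C)² + 3.
(1.645 + 1.645) / 0.6625 = 3.290 / 0.6625 = 4.966.
n = 4.966² + 3 = 24.66 + 3 = 27.7.
Round up.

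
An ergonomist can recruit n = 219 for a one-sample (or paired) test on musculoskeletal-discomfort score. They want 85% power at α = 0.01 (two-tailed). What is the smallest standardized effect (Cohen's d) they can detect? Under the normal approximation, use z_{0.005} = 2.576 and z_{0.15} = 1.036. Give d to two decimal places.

d_min ≈ 0.24

For a single sample (or paired design) of n = 219: d_min = (z_{α/2} + z_β)/√n.
z-sum = 2.576 + 1.036 = 3.612.
d_min = 3.612 / √219 = 3.612 / 14.799 = 0.244.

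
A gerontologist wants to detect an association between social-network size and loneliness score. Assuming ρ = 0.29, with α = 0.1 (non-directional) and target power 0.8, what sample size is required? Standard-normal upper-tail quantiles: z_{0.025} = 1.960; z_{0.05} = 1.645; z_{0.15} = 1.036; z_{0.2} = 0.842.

Fisher's z: C = ½·ln((1+r)/(1−r)) = ½·ln(1.8169) = 0.2986.
n = ((z_{α/2} + z_β)/C)² + 3.
(1.645 + 0.842) / 0.2986 = 2.487 / 0.2986 = 8.329.
n = 8.329² + 3 = 69.37 + 3 = 72.4.
Round up.

n = 73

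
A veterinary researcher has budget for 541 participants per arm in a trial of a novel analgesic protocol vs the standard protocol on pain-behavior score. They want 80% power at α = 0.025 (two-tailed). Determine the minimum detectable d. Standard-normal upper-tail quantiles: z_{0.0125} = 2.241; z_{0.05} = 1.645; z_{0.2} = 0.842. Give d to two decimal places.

d_min ≈ 0.19

For two independent groups of n = 541 each: d_min = (z_{α/2} + z_β)·√(2/n).
z-sum = 2.241 + 0.842 = 3.083.
d_min = 3.083 × √(2/541) = 3.083 × 0.0608 = 0.187.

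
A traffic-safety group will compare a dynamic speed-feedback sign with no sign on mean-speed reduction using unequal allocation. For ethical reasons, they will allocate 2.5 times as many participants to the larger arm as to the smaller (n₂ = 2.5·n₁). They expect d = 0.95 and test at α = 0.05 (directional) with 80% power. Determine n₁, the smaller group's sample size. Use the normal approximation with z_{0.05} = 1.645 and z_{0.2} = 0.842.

n₁ = 10

With allocation ratio k = n₂/n₁ = 2.5, Var(x̄₁−x̄₂) = σ²(1/n₁ + 1/(k·n₁)) = σ²·(k+1)/(k·n₁).
So n₁ = (1 + 1/k)·((z_{α} + z_β)/d)² = 1.400 × (2.487/0.95)².
n₁ = 1.400 × 6.85 = 9.6.
Round up: n₁ = 10, giving n₂ = 2.5 × 10 = 25.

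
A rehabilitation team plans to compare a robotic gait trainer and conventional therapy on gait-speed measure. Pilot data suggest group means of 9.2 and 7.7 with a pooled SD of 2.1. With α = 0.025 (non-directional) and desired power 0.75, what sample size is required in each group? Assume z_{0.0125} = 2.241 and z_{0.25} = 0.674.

n = 34 per group

Cohen's d = |M₁ − M₂| / SD_pooled = |9.2 − 7.7| / 2.1 = 1.5 / 2.1 = 0.714.
For two independent groups with equal n: n = 2·((z_{α/2} + z_β) / d)².
z_{α/2} + z_β = 2.241 + 0.674 = 2.915.
n = 2 × (2.915 / 0.714)² = 2 × 4.083² = 2 × 16.67 = 33.3.
Round up to the next whole participant.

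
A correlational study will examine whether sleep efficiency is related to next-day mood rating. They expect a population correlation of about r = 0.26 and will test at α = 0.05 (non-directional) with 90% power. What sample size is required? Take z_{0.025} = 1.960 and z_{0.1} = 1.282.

Fisher's z: C = ½·ln((1+r)/(1−r)) = ½·ln(1.7027) = 0.2661.
n = ((z_{α/2} + z_β)/C)² + 3.
(1.960 + 1.282) / 0.2661 = 3.242 / 0.2661 = 12.183.
n = 12.183² + 3 = 148.43 + 3 = 151.4.
Round up.

n = 152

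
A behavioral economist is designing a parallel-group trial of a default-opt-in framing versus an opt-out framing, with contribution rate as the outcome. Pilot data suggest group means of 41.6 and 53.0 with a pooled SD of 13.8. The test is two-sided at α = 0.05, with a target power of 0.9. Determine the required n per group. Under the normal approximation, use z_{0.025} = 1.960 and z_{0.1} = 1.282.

n = 31 per group

Cohen's d = |M₁ − M₂| / SD_pooled = |41.6 − 53.0| / 13.8 = 11.4 / 13.8 = 0.826.
For two independent groups with equal n: n = 2·((z_{α/2} + z_β) / d)².
z_{α/2} + z_β = 1.960 + 1.282 = 3.242.
n = 2 × (3.242 / 0.826)² = 2 × 3.925² = 2 × 15.41 = 30.8.
Round up to the next whole participant.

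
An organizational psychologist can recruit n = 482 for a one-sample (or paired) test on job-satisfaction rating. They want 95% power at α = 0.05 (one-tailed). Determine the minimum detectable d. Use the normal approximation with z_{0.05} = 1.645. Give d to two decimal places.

d_min ≈ 0.15

For a single sample (or paired design) of n = 482: d_min = (z_{α} + z_β)/√n.
z-sum = 1.645 + 1.645 = 3.290.
d_min = 3.290 / √482 = 3.290 / 21.954 = 0.150.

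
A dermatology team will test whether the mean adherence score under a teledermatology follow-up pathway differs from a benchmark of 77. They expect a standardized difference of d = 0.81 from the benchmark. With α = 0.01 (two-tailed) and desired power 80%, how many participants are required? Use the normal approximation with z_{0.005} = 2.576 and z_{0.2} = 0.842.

For a one-sample test: n = ((z_{α/2} + z_β) / d)².
z_{α/2} + z_β = 2.576 + 0.842 = 3.418.
n = (3.418 / 0.81)² = 4.220² = 17.81.
Round up.

n = 18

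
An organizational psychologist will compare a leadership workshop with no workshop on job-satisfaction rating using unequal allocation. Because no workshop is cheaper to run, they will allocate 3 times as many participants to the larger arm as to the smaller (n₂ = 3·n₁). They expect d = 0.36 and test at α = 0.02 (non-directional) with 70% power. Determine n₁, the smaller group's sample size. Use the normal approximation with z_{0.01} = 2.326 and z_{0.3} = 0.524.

n₁ = 84

With allocation ratio k = n₂/n₁ = 3, Var(x̄₁−x̄₂) = σ²(1/n₁ + 1/(k·n₁)) = σ²·(k+1)/(k·n₁).
So n₁ = (1 + 1/k)·((z_{α/2} + z_β)/d)² = 1.333 × (2.850/0.36)².
n₁ = 1.333 × 62.67 = 83.6.
Round up: n₁ = 84, giving n₂ = 3 × 84 = 252.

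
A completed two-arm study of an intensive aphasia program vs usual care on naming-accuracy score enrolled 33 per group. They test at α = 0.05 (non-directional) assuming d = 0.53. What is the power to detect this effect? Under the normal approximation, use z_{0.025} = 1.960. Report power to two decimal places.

For two equal groups, power = Φ(d·√(n/2) − z_{α/2}).
d·√(n/2) = 0.53 × √(33/2) = 0.53 × 4.062 = 2.153.
z_β = 2.153 − 1.960 = 0.193.
Power = Φ(0.193) = 0.576.

power ≈ 0.58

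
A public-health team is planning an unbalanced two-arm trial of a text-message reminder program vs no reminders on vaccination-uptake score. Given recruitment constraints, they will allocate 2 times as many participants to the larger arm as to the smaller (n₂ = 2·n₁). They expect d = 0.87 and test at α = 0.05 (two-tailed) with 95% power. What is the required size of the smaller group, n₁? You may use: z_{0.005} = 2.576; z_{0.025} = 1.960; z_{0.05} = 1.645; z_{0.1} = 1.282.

n₁ = 26

With allocation ratio k = n₂/n₁ = 2, Var(x̄₁−x̄₂) = σ²(1/n₁ + 1/(k·n₁)) = σ²·(k+1)/(k·n₁).
So n₁ = (1 + 1/k)·((z_{α/2} + z_β)/d)² = 1.500 × (3.605/0.87)².
n₁ = 1.500 × 17.17 = 25.8.
Round up: n₁ = 26, giving n₂ = 2 × 26 = 52.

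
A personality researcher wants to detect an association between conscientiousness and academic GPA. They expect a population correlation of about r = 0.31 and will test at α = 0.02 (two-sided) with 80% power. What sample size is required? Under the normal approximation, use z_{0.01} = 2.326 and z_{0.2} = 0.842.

Fisher's z: C = ½·ln((1+r)/(1−r)) = ½·ln(1.8986) = 0.3205.
n = ((z_{α/2} + z_β)/C)² + 3.
(2.326 + 0.842) / 0.3205 = 3.168 / 0.3205 = 9.885.
n = 9.885² + 3 = 97.70 + 3 = 100.7.
Round up.

n = 101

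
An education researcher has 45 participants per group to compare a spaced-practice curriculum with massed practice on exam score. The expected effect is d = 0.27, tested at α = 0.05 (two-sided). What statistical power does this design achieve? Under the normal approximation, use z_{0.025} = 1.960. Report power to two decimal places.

power ≈ 0.25

For two equal groups, power = Φ(d·√(n/2) − z_{α/2}).
d·√(n/2) = 0.27 × √(45/2) = 0.27 × 4.743 = 1.281.
z_β = 1.281 − 1.960 = -0.679.
Power = Φ(-0.679) = 0.248.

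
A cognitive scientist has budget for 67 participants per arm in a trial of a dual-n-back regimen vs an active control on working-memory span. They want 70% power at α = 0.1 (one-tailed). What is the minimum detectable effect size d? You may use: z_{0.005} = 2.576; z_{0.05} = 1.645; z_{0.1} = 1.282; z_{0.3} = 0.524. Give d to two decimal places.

For two independent groups of n = 67 each: d_min = (z_{α} + z_β)·√(2/n).
z-sum = 1.282 + 0.524 = 1.806.
d_min = 1.806 × √(2/67) = 1.806 × 0.1728 = 0.312.

d_min ≈ 0.31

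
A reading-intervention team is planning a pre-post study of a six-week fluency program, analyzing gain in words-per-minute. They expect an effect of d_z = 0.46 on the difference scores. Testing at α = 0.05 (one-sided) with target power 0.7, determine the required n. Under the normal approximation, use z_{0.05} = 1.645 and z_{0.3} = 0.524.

For a paired (one-sample on differences) test: n = ((z_{α} + z_β) / d)².
z_{α} + z_β = 1.645 + 0.524 = 2.169.
n = (2.169 / 0.46)² = 4.715² = 22.23.
Round up.

n = 23 pairs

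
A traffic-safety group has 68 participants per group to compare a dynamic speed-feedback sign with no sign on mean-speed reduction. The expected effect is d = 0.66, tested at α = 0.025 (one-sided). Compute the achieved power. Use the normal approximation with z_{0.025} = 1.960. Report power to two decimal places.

power ≈ 0.97

For two equal groups, power = Φ(d·√(n/2) − z_{α}).
d·√(n/2) = 0.66 × √(68/2) = 0.66 × 5.831 = 3.848.
z_β = 3.848 − 1.960 = 1.888.
Power = Φ(1.888) = 0.971.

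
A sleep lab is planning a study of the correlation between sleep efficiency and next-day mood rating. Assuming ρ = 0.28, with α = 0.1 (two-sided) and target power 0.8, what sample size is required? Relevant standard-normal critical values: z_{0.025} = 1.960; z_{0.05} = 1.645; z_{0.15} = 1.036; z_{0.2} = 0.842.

n = 78

Fisher's z: C = ½·ln((1+r)/(1−r)) = ½·ln(1.7778) = 0.2877.
n = ((z_{α/2} + z_β)/C)² + 3.
(1.645 + 0.842) / 0.2877 = 2.487 / 0.2877 = 8.644.
n = 8.644² + 3 = 74.73 + 3 = 77.7.
Round up.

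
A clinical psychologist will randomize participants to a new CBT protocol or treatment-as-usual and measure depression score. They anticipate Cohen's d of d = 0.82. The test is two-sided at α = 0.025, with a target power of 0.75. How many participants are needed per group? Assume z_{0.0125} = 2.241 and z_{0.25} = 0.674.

For two independent groups with equal n: n = 2·((z_{α/2} + z_β) / d)².
z_{α/2} + z_β = 2.241 + 0.674 = 2.915.
n = 2 × (2.915 / 0.82)² = 2 × 3.555² = 2 × 12.64 = 25.3.
Round up to the next whole participant.

n = 26 per group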